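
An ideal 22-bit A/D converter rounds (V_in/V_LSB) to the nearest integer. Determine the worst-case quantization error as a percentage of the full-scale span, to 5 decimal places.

Rounding → worst-case error = ½ LSB = V_FS/2^23, so 100/8388608 = 1.19209e-05 % of full scale.

0.00001 %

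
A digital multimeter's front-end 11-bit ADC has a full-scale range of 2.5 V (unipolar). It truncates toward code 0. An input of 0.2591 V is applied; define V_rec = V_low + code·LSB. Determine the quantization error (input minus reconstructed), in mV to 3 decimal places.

LSB = 2.5/2^11 = 1.221 mV.
(0.2591 − 0)/0.0012207 = 212.2547; ⌊·⌋ gives code 212.
Code 212 maps back to 0 + 212×0.0012207 V = 0.25878906 V.
V_in − V_rec = 0.000310938 V = 0.311 mV.

0.311 mV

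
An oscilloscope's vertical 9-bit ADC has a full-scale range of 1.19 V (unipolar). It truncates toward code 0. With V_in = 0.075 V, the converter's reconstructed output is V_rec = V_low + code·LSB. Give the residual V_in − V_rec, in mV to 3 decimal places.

One LSB is 1.19 V / 512 = 2.324 mV.
(0.075 − 0)/0.00232422 = 32.2689; ⌊·⌋ gives code 32.
V_rec = 0 + 32·0.00232422 = 0.074375 V.
V_in − V_rec = 0.000625 V = 0.625 mV.

0.625 mV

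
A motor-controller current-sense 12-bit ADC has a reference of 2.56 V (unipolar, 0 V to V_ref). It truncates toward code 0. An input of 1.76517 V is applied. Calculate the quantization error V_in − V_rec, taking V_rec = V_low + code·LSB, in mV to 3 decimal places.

One LSB is 2.56 V / 4096 = 0.625 mV.
Scaled input = 2824.2720 LSBs, so code = 2824.
Code 2824 maps back to 0 + 2824×0.000625 V = 1.765 V.
Error = 1.76517 − 1.765 = 0.00017 V = 0.170 mV.

0.170 mV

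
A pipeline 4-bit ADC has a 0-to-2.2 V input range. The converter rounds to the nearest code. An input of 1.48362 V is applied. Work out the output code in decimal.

code 11

LSB = 2.2 V / 16 = 137.500 mV.
Input sits at 10.790 steps above V_low.
round(10.790) = 11.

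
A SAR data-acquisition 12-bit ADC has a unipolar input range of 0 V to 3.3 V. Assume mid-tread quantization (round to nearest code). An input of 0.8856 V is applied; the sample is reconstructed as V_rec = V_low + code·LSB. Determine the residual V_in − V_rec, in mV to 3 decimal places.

0.175 mV

Step size: 3.3 V ÷ 2^12 = 0.806 mV.
Scaled input = 1099.2175 LSBs, so code = 1099.
V_rec = 0 + 1099·0.000805664 = 0.8854248 V.
Difference: 0.000175195 V → 0.175 mV.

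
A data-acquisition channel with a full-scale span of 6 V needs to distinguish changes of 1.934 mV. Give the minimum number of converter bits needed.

Number of steps required ≥ 6 V / 1.934 mV = 3102.38.
Need 2^N ≥ 3102.38; 2^11 = 2048, 2^12 = 4096.
Minimum N = 12.

12 bits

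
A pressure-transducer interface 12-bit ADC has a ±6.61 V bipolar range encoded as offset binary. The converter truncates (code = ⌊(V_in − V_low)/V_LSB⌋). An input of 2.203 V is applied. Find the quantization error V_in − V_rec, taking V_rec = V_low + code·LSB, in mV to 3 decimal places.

LSB = 13.22/2^12 = 3.228 mV.
Scaled input = 2730.5634 LSBs, so code = 2730.
Reconstructed: 2.2011816 V.
Error = 2.203 − 2.2011816 = 0.00181836 V = 1.818 mV.

1.818 mV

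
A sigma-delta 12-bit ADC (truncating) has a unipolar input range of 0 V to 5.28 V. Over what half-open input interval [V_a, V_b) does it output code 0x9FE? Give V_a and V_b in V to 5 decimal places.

[3.29742 V, 3.29871 V)

LSB = 5.28/2^12 = 1.289 mV.
Code 0x9FE = 2558 decimal.
V_a = V_low + 2558·LSB = 3.29742 V; V_b = V_low + 2559·LSB = 3.29871 V.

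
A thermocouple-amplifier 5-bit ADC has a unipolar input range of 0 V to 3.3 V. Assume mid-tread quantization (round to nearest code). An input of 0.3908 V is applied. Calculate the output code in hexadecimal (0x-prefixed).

code 0x4 (decimal 4)

LSB = 3.3 V / 32 = 103.125 mV.
(0.3908 − 0) / 0.103125 = 3.790 LSBs.
Round → code 4.
In hexadecimal (0x-prefixed): 0x4.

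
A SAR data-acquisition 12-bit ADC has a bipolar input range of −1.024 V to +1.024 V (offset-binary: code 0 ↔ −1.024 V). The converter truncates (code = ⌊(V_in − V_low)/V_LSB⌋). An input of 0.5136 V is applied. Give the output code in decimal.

code 3075

LSB = 2.048 V / 4096 = 0.500 mV.
(V_in − V_low)/LSB = (0.5136 − (−1.024)) / 0.0005 = 3075.200.
Floor → code 3075.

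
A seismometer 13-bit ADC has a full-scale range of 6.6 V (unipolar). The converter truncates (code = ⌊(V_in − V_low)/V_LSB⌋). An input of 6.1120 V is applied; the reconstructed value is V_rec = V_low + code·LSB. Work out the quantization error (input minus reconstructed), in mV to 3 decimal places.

0.232 mV

One LSB is 6.6 V / 8192 = 0.806 mV.
(6.1120 − 0)/0.000805664 = 7586.2885; ⌊·⌋ gives code 7586.
Reconstructed: 6.1117676 V.
V_in − V_rec = 0.000232422 V = 0.232 mV.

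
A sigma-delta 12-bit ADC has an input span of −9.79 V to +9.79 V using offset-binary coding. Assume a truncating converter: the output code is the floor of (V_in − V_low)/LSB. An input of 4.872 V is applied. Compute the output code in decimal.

code 3067

With 4096 levels over 19.58 V, one step is 4.780 mV.
Input sits at 3067.189 steps above V_low.
So the output code is 3067.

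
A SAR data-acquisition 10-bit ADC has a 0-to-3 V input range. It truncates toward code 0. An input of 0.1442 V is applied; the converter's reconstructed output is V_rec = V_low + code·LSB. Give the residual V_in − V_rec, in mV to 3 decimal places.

0.645 mV

One LSB is 3 V / 1024 = 2.930 mV.
Scaled input = 49.2203 LSBs, so code = 49.
V_rec = 0 + 49·0.00292969 = 0.14355469 V.
Error = 0.1442 − 0.14355469 = 0.000645313 V = 0.645 mV.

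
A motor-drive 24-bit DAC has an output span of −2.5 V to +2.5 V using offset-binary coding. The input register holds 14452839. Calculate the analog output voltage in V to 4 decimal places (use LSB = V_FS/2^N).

LSB = 5 V / 2^24 = 0.30 µV.
V_out = (−2.5) + 14452839 × 2.98023e-07 V = 1.80728 V.

1.8073 V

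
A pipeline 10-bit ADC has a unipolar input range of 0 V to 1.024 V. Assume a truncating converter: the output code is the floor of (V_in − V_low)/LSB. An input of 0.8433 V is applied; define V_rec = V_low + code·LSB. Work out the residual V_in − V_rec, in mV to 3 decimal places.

One LSB is 1.024 V / 1024 = 1.000 mV.
(0.8433 − 0)/0.001 = 843.3000; ⌊·⌋ gives code 843.
V_rec = 0 + 843·0.001 = 0.843 V.
V_in − V_rec = 0.0003 V = 0.300 mV.

0.300 mV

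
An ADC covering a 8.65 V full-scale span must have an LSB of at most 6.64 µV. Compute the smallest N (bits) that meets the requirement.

21 bits

Number of steps required ≥ 8.65 V / 6.64 µV = 1302710.84.
Need 2^N ≥ 1302710.84; 2^20 = 1048576, 2^21 = 2097152.
Minimum N = 21.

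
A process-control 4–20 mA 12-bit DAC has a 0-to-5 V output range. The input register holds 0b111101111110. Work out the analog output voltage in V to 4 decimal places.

4.8413 V

LSB = 5 V / 2^12 = 1.221 mV.
Code 0b111101111110 = 3966 decimal.
V_out = 0 + 3966 × 0.0012207 V = 4.84131 V.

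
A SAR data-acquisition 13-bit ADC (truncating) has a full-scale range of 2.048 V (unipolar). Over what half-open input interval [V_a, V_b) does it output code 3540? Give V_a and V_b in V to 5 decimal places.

LSB = 2.048/2^13 = 250.00 µV.
V_a = V_low + 3540·LSB = 0.885 V; V_b = V_low + 3541·LSB = 0.88525 V.

[0.88500 V, 0.88525 V)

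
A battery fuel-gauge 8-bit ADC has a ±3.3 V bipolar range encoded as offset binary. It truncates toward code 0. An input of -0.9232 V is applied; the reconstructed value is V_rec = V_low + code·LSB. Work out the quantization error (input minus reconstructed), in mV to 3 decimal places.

4.925 mV

One LSB is 6.6 V / 256 = 25.781 mV.
Scaled input = 92.1910 LSBs, so code = 92.
Code 92 maps back to (−3.3) + 92×0.0257812 V = -0.928125 V.
Error = -0.9232 − (−0.928125) = 0.004925 V = 4.925 mV.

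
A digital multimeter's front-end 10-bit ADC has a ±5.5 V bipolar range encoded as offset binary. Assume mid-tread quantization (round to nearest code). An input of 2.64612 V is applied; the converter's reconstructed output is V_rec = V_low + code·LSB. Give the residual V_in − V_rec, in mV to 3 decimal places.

3.542 mV

One LSB is 11 V / 1024 = 10.742 mV.
(2.64612 − (−5.5))/0.0107422 = 758.3297; round gives code 758.
V_rec = (−5.5) + 758·0.0107422 = 2.6425781 V.
Difference: 0.00354187 V → 3.542 mV.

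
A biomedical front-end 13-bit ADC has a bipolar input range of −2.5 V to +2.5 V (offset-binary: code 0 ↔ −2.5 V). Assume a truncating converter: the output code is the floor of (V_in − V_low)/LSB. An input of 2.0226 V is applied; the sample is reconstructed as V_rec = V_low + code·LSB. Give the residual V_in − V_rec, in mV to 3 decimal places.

One LSB is 5 V / 8192 = 0.610 mV.
Scaled input = 7409.8278 LSBs, so code = 7409.
Code 7409 maps back to (−2.5) + 7409×0.000610352 V = 2.0220947 V.
Difference: 0.000505273 V → 0.505 mV.

0.505 mV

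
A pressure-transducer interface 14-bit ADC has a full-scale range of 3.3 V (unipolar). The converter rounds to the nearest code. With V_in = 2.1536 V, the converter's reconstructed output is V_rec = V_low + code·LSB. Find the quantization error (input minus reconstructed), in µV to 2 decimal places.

59.96 µV

LSB = 3.3/2^14 = 201.42 µV.
(2.1536 − 0)/0.000201416 = 10692.2977; round gives code 10692.
Code 10692 maps back to 0 + 10692×0.000201416 V = 2.15354 V.
Difference: 5.99609e-05 V → 59.96 µV.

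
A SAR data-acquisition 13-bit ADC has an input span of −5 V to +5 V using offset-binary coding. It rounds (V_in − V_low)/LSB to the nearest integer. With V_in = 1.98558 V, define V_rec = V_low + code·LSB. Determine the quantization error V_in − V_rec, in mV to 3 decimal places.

One LSB is 10 V / 8192 = 1.221 mV.
(V_in − V_low)/LSB = (1.98558 − (−5))/0.0012207 = 5722.5871 → code 5723 (round).
Code 5723 maps back to (−5) + 5723×0.0012207 V = 1.986084 V.
Difference: -0.000503984 V → -0.504 mV.

-0.504 mV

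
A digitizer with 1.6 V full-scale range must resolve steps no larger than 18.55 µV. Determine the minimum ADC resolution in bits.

17 bits

Number of steps required ≥ 1.6 V / 18.55 µV = 86253.37.
Need 2^N ≥ 86253.37; 2^16 = 65536, 2^17 = 131072.
Minimum N = 17.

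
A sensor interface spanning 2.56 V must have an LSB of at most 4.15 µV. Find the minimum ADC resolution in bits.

20 bits

Number of steps required ≥ 2.56 V / 4.15 µV = 616867.47.
Need 2^N ≥ 616867.47; 2^19 = 524288, 2^20 = 1048576.
Minimum N = 20.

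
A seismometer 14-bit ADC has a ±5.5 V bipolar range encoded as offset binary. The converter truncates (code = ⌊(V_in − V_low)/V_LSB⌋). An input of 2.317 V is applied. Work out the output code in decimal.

code 11643

Full-scale span = 11 V; LSB = 11/2^14 = 0.671 mV.
Input sits at 11643.066 steps above V_low.
⌊·⌋(11643.066) = 11643.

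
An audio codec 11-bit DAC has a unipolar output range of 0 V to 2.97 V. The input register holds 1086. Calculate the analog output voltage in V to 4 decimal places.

LSB = 2.97 V / 2^11 = 1.450 mV.
V_out = 0 + 1086 × 0.0014502 V = 1.57491 V.

1.5749 V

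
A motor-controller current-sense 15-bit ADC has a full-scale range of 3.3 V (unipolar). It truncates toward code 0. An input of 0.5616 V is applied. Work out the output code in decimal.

code 5576

With 32768 levels over 3.3 V, one step is 100.71 µV.
Input sits at 5576.518 steps above V_low.
⌊·⌋(5576.518) = 5576.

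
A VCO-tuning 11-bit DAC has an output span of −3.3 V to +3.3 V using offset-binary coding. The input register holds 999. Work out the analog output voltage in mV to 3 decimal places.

LSB = 6.6 V / 2^11 = 3.223 mV.
V_out = (−3.3) + 999 × 0.00322266 V = -0.0805664 V.
= -80.566 mV.

-80.566 mV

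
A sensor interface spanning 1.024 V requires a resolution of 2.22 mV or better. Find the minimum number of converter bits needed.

9 bits

Number of steps required ≥ 1.024 V / 2.22 mV = 461.26.
Need 2^N ≥ 461.26; 2^8 = 256, 2^9 = 512.
Minimum N = 9.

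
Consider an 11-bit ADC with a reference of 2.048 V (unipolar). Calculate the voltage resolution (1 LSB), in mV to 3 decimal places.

Full-scale span = 2.048 V.
LSB = 2.048 / 2^11 = 2.048 / 2048 = 0.001 V = 1.000 mV.

1.000 mV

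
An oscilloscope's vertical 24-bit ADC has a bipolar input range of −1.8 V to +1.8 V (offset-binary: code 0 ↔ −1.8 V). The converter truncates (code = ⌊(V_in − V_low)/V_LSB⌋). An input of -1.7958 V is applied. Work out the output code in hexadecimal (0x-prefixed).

code 0x4C75 (decimal 19573)

With 16777216 levels over 3.6 V, one step is 0.21 µV.
Input sits at 19573.419 steps above V_low.
So the output code is 19573.
In hexadecimal (0x-prefixed): 0x4C75.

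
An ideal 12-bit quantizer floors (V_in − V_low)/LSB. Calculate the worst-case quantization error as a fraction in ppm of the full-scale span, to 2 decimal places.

244.14 ppm

Truncating → worst-case error = 1 LSB = V_FS/2^12, so 1e+06/4096 = 244.141 ppm of full scale.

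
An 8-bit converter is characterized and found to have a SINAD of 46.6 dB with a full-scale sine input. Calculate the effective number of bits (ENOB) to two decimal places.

7.45 bits

ENOB = (SINAD − 1.76) / 6.02 = (46.6 − 1.76)/6.02 = 7.449.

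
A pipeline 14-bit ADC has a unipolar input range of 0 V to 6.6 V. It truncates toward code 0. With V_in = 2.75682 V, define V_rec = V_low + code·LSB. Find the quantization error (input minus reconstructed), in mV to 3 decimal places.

One LSB is 6.6 V / 16384 = 402.83 µV.
(2.75682 − 0)/0.000402832 = 6843.5968; ⌊·⌋ gives code 6843.
V_rec = 0 + 6843·0.000402832 = 2.7565796 V.
Difference: 0.00024041 V → 0.240 mV.

0.240 mV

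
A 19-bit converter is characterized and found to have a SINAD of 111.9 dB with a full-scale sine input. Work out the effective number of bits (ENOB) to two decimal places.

18.30 bits

ENOB = (SINAD − 1.76) / 6.02 = (111.9 − 1.76)/6.02 = 18.296.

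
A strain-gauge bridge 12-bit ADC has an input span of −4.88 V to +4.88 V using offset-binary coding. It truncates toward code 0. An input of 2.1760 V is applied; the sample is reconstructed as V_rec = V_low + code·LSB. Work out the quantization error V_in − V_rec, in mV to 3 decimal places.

One LSB is 9.76 V / 4096 = 2.383 mV.
(V_in − V_low)/LSB = (2.1760 − (−4.88))/0.00238281 = 2961.2066 → code 2961 (floor).
V_rec = (−4.88) + 2961·0.00238281 = 2.1755078 V.
Difference: 0.000492188 V → 0.492 mV.

0.492 mV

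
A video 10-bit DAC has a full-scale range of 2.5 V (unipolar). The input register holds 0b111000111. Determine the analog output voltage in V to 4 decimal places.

LSB = 2.5 V / 2^10 = 2.441 mV.
Code 0b111000111 = 455 decimal.
V_out = 0 + 455 × 0.00244141 V = 1.11084 V.

1.1108 V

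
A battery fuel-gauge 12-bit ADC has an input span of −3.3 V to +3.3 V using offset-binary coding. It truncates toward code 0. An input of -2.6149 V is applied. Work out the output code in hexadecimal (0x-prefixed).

code 0x1A9 (decimal 425)

LSB = 6.6 V / 4096 = 1.611 mV.
Input sits at 425.177 steps above V_low.
Floor → code 425.
In hexadecimal (0x-prefixed): 0x1A9.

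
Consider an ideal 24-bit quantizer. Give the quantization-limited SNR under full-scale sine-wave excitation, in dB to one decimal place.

146.2 dB

SNR ≈ 6.02·N + 1.76 dB = 6.02·24 + 1.76 = 146.24 dB.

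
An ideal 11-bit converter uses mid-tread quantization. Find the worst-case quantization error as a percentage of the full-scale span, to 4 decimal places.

Rounding → worst-case error = ½ LSB = V_FS/2^12, so 100/4096 = 0.0244141 % of full scale.

0.0244 %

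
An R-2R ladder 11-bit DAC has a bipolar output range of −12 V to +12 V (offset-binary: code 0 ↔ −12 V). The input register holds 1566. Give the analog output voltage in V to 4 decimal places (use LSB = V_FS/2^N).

LSB = 24 V / 2^11 = 11.719 mV.
V_out = (−12) + 1566 × 0.0117188 V = 6.35156 V.

6.3516 V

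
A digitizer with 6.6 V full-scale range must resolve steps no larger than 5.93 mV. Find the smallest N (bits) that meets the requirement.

Number of steps required ≥ 6.6 V / 5.93 mV = 1112.98.
Need 2^N ≥ 1112.98; 2^10 = 1024, 2^11 = 2048.
Minimum N = 11.

11 bits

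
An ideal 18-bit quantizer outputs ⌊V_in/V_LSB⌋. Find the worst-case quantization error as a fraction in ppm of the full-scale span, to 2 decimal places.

Truncating → worst-case error = 1 LSB = V_FS/2^18, so 1e+06/262144 = 3.8147 ppm of full scale.

3.81 ppm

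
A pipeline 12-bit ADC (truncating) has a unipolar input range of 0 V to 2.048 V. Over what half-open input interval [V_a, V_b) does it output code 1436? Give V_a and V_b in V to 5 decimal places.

[0.71800 V, 0.71850 V)

LSB = 2.048/2^12 = 0.500 mV.
V_a = V_low + 1436·LSB = 0.718 V; V_b = V_low + 1437·LSB = 0.7185 V.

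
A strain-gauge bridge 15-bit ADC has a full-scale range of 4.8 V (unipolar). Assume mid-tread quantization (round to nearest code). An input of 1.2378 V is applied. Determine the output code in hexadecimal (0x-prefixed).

code 0x2102 (decimal 8450)

Full-scale span = 4.8 V; LSB = 4.8/2^15 = 146.48 µV.
(V_in − V_low)/LSB = (1.2378 − 0) / 0.000146484 = 8450.048.
round(8450.048) = 8450.
In hexadecimal (0x-prefixed): 0x2102.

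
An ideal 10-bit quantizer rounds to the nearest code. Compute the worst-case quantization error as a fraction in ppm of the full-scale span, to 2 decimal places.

488.28 ppm

Rounding → worst-case error = ½ LSB = V_FS/2^11, so 1e+06/2048 = 488.281 ppm of full scale.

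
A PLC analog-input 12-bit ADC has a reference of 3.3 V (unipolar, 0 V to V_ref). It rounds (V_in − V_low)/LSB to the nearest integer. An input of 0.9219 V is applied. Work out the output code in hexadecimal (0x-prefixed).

Full-scale span = 3.3 V; LSB = 3.3/2^12 = 0.806 mV.
(0.9219 − 0) / 0.000805664 = 1144.273 LSBs.
So the output code is 1144.
In hexadecimal (0x-prefixed): 0x478.

code 0x478 (decimal 1144)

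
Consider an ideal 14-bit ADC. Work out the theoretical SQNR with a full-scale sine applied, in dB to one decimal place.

SNR ≈ 6.02·N + 1.76 dB = 6.02·14 + 1.76 = 86.04 dB.

86.0 dB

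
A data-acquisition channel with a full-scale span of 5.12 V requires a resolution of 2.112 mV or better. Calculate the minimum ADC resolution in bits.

12 bits

Number of steps required ≥ 5.12 V / 2.112 mV = 2424.24.
Need 2^N ≥ 2424.24; 2^11 = 2048, 2^12 = 4096.
Minimum N = 12.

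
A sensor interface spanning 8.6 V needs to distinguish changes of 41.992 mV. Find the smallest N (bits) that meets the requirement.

8 bits

Number of steps required ≥ 8.6 V / 41.992 mV = 204.80.
Need 2^N ≥ 204.80; 2^7 = 128, 2^8 = 256.
Minimum N = 8.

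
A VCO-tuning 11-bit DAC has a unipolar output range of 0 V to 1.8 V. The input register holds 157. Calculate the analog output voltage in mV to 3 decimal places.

LSB = 1.8 V / 2^11 = 0.879 mV.
V_out = 0 + 157 × 0.000878906 V = 0.137988 V.
= 137.988 mV.

137.988 mV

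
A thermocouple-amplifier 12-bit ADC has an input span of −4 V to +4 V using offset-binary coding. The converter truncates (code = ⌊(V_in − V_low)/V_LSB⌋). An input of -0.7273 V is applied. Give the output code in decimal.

code 1675

Full-scale span = 8 V; LSB = 8/2^12 = 1.953 mV.
(V_in − V_low)/LSB = (-0.7273 − (−4)) / 0.00195312 = 1675.622.
So the output code is 1675.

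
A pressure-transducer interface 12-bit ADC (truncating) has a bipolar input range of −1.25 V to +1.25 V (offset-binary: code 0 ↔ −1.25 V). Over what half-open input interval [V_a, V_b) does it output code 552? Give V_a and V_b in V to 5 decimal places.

[-0.91309 V, -0.91248 V)

LSB = 2.5/2^12 = 0.610 mV.
V_a = V_low + 552·LSB = -0.913086 V; V_b = V_low + 553·LSB = -0.912476 V.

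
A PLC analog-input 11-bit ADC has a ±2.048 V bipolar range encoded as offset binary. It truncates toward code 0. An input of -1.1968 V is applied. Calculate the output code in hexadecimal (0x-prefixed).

code 0x1A9 (decimal 425)

With 2048 levels over 4.096 V, one step is 2.000 mV.
(V_in − V_low)/LSB = (-1.1968 − (−2.048)) / 0.002 = 425.600.
⌊·⌋(425.600) = 425.
In hexadecimal (0x-prefixed): 0x1A9.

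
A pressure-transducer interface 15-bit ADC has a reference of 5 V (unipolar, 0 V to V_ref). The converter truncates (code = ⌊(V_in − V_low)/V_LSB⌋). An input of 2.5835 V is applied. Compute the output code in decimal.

With 32768 levels over 5 V, one step is 152.59 µV.
(V_in − V_low)/LSB = (2.5835 − 0) / 0.000152588 = 16931.226.
Floor → code 16931.

code 16931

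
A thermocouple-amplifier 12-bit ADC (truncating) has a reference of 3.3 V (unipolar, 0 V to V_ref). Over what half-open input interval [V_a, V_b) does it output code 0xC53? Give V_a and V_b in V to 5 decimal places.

LSB = 3.3/2^12 = 0.806 mV.
Code 0xC53 = 3155 decimal.
V_a = V_low + 3155·LSB = 2.54187 V; V_b = V_low + 3156·LSB = 2.54268 V.

[2.54187 V, 2.54268 V)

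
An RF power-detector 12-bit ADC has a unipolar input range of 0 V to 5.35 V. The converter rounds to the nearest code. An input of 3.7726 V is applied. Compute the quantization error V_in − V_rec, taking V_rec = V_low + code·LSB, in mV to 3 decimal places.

LSB = 5.35/2^12 = 1.306 mV.
Scaled input = 2888.3308 LSBs, so code = 2888.
Code 2888 maps back to 0 + 2888×0.00130615 V = 3.772168 V.
V_in − V_rec = 0.000432031 V = 0.432 mV.

0.432 mV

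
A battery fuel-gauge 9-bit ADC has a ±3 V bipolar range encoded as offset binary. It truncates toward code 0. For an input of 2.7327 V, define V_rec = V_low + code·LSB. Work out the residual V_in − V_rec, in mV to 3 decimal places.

Step size: 6 V ÷ 2^9 = 11.719 mV.
(2.7327 − (−3))/0.0117188 = 489.1904; ⌊·⌋ gives code 489.
Code 489 maps back to (−3) + 489×0.0117188 V = 2.7304688 V.
Error = 2.7327 − 2.7304688 = 0.00223125 V = 2.231 mV.

2.231 mV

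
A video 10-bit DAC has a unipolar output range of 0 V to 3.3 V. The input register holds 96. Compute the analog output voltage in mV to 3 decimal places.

LSB = 3.3 V / 2^10 = 3.223 mV.
V_out = 0 + 96 × 0.00322266 V = 0.309375 V.
= 309.375 mV.

309.375 mV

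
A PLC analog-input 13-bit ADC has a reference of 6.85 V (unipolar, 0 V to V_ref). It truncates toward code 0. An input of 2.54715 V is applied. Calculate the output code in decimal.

LSB = 6.85 V / 8192 = 0.836 mV.
(V_in − V_low)/LSB = (2.54715 − 0) / 0.000836182 = 3046.168.
⌊·⌋(3046.168) = 3046.

code 3046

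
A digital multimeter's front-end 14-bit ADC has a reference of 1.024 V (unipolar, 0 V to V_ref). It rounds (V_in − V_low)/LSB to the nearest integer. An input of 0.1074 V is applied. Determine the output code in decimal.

code 1718

Full-scale span = 1.024 V; LSB = 1.024/2^14 = 62.50 µV.
Input sits at 1718.400 steps above V_low.
Round → code 1718.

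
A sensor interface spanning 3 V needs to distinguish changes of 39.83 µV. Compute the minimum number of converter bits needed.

17 bits

Number of steps required ≥ 3 V / 39.83 µV = 75320.11.
Need 2^N ≥ 75320.11; 2^16 = 65536, 2^17 = 131072.
Minimum N = 17.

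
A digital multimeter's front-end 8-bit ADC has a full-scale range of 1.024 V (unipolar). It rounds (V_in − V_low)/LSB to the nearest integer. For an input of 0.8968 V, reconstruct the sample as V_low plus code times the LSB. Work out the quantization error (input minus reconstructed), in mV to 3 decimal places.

0.800 mV

One LSB is 1.024 V / 256 = 4.000 mV.
(V_in − V_low)/LSB = (0.8968 − 0)/0.004 = 224.2000 → code 224 (round).
Reconstructed: 0.896 V.
V_in − V_rec = 0.0008 V = 0.800 mV.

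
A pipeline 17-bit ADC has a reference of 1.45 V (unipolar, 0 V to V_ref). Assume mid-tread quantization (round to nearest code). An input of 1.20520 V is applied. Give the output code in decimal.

code 108943

Full-scale span = 1.45 V; LSB = 1.45/2^17 = 11.06 µV.
(V_in − V_low)/LSB = (1.20520 − 0) / 1.10626e-05 = 108943.431.
Round → code 108943.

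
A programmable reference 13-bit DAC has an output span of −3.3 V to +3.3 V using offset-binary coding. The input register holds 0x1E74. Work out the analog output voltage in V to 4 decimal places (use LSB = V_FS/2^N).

2.9810 V

LSB = 6.6 V / 2^13 = 0.806 mV.
Code 0x1E74 = 7796 decimal.
V_out = (−3.3) + 7796 × 0.000805664 V = 2.98096 V.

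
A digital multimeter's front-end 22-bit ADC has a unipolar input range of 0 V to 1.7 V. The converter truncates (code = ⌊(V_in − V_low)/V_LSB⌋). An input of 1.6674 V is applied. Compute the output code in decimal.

Full-scale span = 1.7 V; LSB = 1.7/2^22 = 0.41 µV.
(V_in − V_low)/LSB = (1.6674 − 0) / 4.05312e-07 = 4113872.053.
So the output code is 4113872.

code 4113872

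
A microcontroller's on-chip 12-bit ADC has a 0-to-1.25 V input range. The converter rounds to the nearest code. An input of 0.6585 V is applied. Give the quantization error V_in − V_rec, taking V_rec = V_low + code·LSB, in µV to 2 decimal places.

One LSB is 1.25 V / 4096 = 305.18 µV.
(0.6585 − 0)/0.000305176 = 2157.7728; round gives code 2158.
Code 2158 maps back to 0 + 2158×0.000305176 V = 0.65856934 V.
Error = 0.6585 − 0.65856934 = -6.93359e-05 V = -69.34 µV.

-69.34 µV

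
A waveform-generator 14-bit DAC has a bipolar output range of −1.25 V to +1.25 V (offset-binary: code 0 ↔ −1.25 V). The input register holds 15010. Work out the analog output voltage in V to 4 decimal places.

LSB = 2.5 V / 2^14 = 152.59 µV.
V_out = (−1.25) + 15010 × 0.000152588 V = 1.04034 V.

1.0403 V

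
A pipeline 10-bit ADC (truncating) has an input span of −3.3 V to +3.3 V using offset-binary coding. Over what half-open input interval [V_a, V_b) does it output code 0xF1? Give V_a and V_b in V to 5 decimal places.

LSB = 6.6/2^10 = 6.445 mV.
Code 0xF1 = 241 decimal.
V_a = V_low + 241·LSB = -1.74668 V; V_b = V_low + 242·LSB = -1.74023 V.

[-1.74668 V, -1.74023 V)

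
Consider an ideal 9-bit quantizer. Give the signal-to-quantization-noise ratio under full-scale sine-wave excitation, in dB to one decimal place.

SNR ≈ 6.02·N + 1.76 dB = 6.02·9 + 1.76 = 55.94 dB.

55.9 dB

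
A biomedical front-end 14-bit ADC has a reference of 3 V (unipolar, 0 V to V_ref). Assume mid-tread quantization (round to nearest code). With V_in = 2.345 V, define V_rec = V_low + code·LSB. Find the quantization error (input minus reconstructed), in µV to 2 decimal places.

One LSB is 3 V / 16384 = 183.11 µV.
Scaled input = 12806.8267 LSBs, so code = 12807.
V_rec = 0 + 12807·0.000183105 = 2.3450317 V.
Difference: -3.17383e-05 V → -31.74 µV.

-31.74 µV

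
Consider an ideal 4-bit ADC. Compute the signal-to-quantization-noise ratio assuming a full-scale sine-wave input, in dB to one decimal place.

SNR ≈ 6.02·N + 1.76 dB = 6.02·4 + 1.76 = 25.84 dB.

25.8 dB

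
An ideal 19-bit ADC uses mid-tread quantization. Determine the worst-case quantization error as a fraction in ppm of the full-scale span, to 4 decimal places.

Rounding → worst-case error = ½ LSB = V_FS/2^20, so 1e+06/1048576 = 0.953674 ppm of full scale.

0.9537 ppm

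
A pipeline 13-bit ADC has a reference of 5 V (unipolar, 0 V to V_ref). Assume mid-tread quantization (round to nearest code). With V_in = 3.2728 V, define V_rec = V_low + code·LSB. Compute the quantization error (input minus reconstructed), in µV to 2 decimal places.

LSB = 5/2^13 = 0.610 mV.
Scaled input = 5362.1555 LSBs, so code = 5362.
Code 5362 maps back to 0 + 5362×0.000610352 V = 3.2727051 V.
Difference: 9.49219e-05 V → 94.92 µV.

94.92 µV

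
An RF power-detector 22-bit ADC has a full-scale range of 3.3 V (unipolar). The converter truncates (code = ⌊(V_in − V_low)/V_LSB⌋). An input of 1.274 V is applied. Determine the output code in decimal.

code 1619255

Full-scale span = 3.3 V; LSB = 3.3/2^22 = 0.79 µV.
Input sits at 1619255.544 steps above V_low.
So the output code is 1619255.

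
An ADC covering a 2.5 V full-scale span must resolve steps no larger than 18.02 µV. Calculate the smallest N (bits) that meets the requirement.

18 bits

Number of steps required ≥ 2.5 V / 18.02 µV = 138734.74.
Need 2^N ≥ 138734.74; 2^17 = 131072, 2^18 = 262144.
Minimum N = 18.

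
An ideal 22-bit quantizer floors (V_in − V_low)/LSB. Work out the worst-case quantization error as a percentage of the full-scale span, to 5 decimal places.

0.00002 %

Truncating → worst-case error = 1 LSB = V_FS/2^22, so 100/4194304 = 2.38419e-05 % of full scale.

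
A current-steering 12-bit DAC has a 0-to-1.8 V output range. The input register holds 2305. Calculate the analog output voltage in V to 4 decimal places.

LSB = 1.8 V / 2^12 = 439.45 µV.
V_out = 0 + 2305 × 0.000439453 V = 1.01294 V.

1.0129 V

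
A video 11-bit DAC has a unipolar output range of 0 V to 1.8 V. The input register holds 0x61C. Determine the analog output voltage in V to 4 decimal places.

1.3746 V

LSB = 1.8 V / 2^11 = 0.879 mV.
Code 0x61C = 1564 decimal.
V_out = 0 + 1564 × 0.000878906 V = 1.37461 V.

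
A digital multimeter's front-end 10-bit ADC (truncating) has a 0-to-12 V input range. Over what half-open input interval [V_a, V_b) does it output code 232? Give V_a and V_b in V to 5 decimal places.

LSB = 12/2^10 = 11.719 mV.
V_a = V_low + 232·LSB = 2.71875 V; V_b = V_low + 233·LSB = 2.73047 V.

[2.71875 V, 2.73047 V)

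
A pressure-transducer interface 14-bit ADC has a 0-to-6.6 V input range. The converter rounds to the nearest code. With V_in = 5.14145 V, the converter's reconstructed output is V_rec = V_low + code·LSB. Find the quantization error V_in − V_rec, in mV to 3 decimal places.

One LSB is 6.6 V / 16384 = 402.83 µV.
Scaled input = 12763.2601 LSBs, so code = 12763.
Reconstructed: 5.1413452 V.
Difference: 0.000104785 V → 0.105 mV.

0.105 mV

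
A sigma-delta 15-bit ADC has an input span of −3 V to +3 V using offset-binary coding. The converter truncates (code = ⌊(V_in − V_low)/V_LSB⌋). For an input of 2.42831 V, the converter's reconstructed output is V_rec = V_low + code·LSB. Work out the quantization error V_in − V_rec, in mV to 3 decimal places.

LSB = 6/2^15 = 183.11 µV.
(V_in − V_low)/LSB = (2.42831 − (−3))/0.000183105 = 29645.8103 → code 29645 (floor).
Code 29645 maps back to (−3) + 29645×0.000183105 V = 2.4281616 V.
Difference: 0.000148379 V → 0.148 mV.

0.148 mV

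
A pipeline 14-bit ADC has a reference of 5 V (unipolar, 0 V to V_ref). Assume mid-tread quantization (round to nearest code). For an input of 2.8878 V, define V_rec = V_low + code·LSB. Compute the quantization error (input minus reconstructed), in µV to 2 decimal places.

One LSB is 5 V / 16384 = 305.18 µV.
(2.8878 − 0)/0.000305176 = 9462.7430; round gives code 9463.
V_rec = 0 + 9463·0.000305176 = 2.8878784 V.
Difference: -7.8418e-05 V → -78.42 µV.

-78.42 µV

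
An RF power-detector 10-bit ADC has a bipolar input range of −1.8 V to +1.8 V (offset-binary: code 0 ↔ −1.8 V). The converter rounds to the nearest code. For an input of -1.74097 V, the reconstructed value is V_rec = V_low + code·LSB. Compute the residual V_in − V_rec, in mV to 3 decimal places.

-0.736 mV

Step size: 3.6 V ÷ 2^10 = 3.516 mV.
Scaled input = 16.7908 LSBs, so code = 17.
Code 17 maps back to (−1.8) + 17×0.00351563 V = -1.7402344 V.
V_in − V_rec = -0.000735625 V = -0.736 mV.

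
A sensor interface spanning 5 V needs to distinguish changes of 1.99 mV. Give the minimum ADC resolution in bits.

Number of steps required ≥ 5 V / 1.99 mV = 2512.56.
Need 2^N ≥ 2512.56; 2^11 = 2048, 2^12 = 4096.
Minimum N = 12.

12 bits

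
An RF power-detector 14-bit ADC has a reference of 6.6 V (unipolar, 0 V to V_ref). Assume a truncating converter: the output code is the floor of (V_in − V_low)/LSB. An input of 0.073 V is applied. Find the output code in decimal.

code 181

With 16384 levels over 6.6 V, one step is 402.83 µV.
(V_in − V_low)/LSB = (0.073 − 0) / 0.000402832 = 181.217.
So the output code is 181.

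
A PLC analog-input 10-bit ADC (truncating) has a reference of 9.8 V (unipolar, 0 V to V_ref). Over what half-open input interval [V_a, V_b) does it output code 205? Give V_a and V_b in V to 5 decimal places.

LSB = 9.8/2^10 = 9.570 mV.
V_a = V_low + 205·LSB = 1.96191 V; V_b = V_low + 206·LSB = 1.97148 V.

[1.96191 V, 1.97148 V)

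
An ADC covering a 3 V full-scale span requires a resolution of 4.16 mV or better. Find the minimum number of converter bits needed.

10 bits

Number of steps required ≥ 3 V / 4.16 mV = 721.15.
Need 2^N ≥ 721.15; 2^9 = 512, 2^10 = 1024.
Minimum N = 10.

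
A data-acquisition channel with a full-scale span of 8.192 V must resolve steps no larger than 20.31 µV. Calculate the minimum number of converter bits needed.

Number of steps required ≥ 8.192 V / 20.31 µV = 403348.10.
Need 2^N ≥ 403348.10; 2^18 = 262144, 2^19 = 524288.
Minimum N = 19.

19 bits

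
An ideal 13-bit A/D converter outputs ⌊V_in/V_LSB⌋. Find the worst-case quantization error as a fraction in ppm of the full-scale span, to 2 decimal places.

122.07 ppm

Truncating → worst-case error = 1 LSB = V_FS/2^13, so 1e+06/8192 = 122.07 ppm of full scale.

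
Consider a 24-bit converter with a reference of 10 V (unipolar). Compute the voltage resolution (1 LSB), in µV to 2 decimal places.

Full-scale span = 10 V.
LSB = 10 / 2^24 = 10 / 16777216 = 5.96046e-07 V = 0.60 µV.

0.60 µV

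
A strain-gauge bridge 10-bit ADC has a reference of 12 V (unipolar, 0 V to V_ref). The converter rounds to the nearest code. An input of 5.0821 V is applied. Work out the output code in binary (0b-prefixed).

code 0b110110010 (decimal 434)

Full-scale span = 12 V; LSB = 12/2^10 = 11.719 mV.
(V_in − V_low)/LSB = (5.0821 − 0) / 0.0117188 = 433.673.
Round → code 434.
In binary (0b-prefixed): 0b110110010.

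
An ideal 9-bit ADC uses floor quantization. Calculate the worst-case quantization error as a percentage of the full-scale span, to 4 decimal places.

0.1953 %

Truncating → worst-case error = 1 LSB = V_FS/2^9, so 100/512 = 0.195312 % of full scale.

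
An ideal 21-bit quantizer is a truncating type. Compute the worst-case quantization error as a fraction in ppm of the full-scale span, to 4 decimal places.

Truncating → worst-case error = 1 LSB = V_FS/2^21, so 1e+06/2097152 = 0.476837 ppm of full scale.

0.4768 ppm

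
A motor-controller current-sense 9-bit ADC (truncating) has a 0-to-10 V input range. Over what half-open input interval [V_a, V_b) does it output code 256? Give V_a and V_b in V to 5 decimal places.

[5.00000 V, 5.01953 V)

LSB = 10/2^9 = 19.531 mV.
V_a = V_low + 256·LSB = 5 V; V_b = V_low + 257·LSB = 5.01953 V.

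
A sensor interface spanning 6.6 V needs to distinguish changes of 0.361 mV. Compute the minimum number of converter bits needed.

15 bits

Number of steps required ≥ 6.6 V / 0.361 mV = 18282.55.
Need 2^N ≥ 18282.55; 2^14 = 16384, 2^15 = 32768.
Minimum N = 15.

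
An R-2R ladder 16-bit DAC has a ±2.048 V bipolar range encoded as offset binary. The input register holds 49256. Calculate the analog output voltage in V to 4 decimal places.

1.0305 V

LSB = 4.096 V / 2^16 = 62.50 µV.
V_out = (−2.048) + 49256 × 6.25e-05 V = 1.0305 V.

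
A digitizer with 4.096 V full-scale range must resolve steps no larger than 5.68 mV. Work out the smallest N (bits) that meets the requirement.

Number of steps required ≥ 4.096 V / 5.68 mV = 721.13.
Need 2^N ≥ 721.13; 2^9 = 512, 2^10 = 1024.
Minimum N = 10.

10 bits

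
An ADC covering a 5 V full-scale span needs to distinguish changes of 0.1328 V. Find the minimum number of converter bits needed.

Number of steps required ≥ 5 V / 0.1328 V = 37.65.
Need 2^N ≥ 37.65; 2^5 = 32, 2^6 = 64.
Minimum N = 6.

6 bits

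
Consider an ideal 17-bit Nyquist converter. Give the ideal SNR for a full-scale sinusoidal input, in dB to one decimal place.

SNR ≈ 6.02·N + 1.76 dB = 6.02·17 + 1.76 = 104.10 dB.

104.1 dB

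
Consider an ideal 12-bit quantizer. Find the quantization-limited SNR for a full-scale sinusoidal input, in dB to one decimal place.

SNR ≈ 6.02·N + 1.76 dB = 6.02·12 + 1.76 = 74.00 dB.

74.0 dB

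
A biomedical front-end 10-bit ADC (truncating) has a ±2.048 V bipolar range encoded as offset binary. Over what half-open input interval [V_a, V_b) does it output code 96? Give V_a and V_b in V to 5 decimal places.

LSB = 4.096/2^10 = 4.000 mV.
V_a = V_low + 96·LSB = -1.664 V; V_b = V_low + 97·LSB = -1.66 V.

[-1.66400 V, -1.66000 V)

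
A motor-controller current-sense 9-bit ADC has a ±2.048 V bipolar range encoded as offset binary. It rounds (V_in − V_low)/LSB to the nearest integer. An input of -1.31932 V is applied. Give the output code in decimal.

Full-scale span = 4.096 V; LSB = 4.096/2^9 = 8.000 mV.
(-1.31932 − (−2.048)) / 0.008 = 91.085 LSBs.
So the output code is 91.

code 91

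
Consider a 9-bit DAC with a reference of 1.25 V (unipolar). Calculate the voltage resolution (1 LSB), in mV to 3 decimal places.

Full-scale span = 1.25 V.
LSB = 1.25 / 2^9 = 1.25 / 512 = 0.00244141 V = 2.441 mV.

2.441 mV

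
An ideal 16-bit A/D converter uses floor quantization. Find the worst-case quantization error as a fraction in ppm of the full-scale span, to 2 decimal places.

15.26 ppm

Truncating → worst-case error = 1 LSB = V_FS/2^16, so 1e+06/65536 = 15.2588 ppm of full scale.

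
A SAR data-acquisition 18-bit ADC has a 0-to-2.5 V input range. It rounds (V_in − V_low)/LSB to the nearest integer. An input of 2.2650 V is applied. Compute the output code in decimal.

Full-scale span = 2.5 V; LSB = 2.5/2^18 = 9.54 µV.
(V_in − V_low)/LSB = (2.2650 − 0) / 9.53674e-06 = 237502.464.
Round → code 237502.

code 237502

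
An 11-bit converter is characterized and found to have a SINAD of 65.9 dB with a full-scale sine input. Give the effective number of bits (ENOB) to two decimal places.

10.65 bits

ENOB = (SINAD − 1.76) / 6.02 = (65.9 − 1.76)/6.02 = 10.654.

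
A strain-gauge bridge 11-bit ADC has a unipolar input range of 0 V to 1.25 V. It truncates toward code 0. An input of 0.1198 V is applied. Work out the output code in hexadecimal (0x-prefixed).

With 2048 levels over 1.25 V, one step is 0.610 mV.
(0.1198 − 0) / 0.000610352 = 196.280 LSBs.
So the output code is 196.
In hexadecimal (0x-prefixed): 0xC4.

code 0xC4 (decimal 196)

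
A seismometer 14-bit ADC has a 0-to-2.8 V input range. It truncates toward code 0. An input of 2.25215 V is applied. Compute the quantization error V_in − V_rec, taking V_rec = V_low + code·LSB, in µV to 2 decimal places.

50.39 µV

LSB = 2.8/2^14 = 170.90 µV.
Scaled input = 13178.2949 LSBs, so code = 13178.
V_rec = 0 + 13178·0.000170898 = 2.2520996 V.
V_in − V_rec = 5.03906e-05 V = 50.39 µV.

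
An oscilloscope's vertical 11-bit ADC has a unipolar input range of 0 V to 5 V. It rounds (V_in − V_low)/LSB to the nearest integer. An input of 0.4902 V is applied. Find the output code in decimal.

LSB = 5 V / 2048 = 2.441 mV.
(0.4902 − 0) / 0.00244141 = 200.786 LSBs.
round(200.786) = 201.

code 201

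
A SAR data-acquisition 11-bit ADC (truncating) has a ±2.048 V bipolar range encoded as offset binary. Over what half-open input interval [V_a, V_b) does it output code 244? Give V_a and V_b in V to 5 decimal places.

LSB = 4.096/2^11 = 2.000 mV.
V_a = V_low + 244·LSB = -1.56 V; V_b = V_low + 245·LSB = -1.558 V.

[-1.56000 V, -1.55800 V)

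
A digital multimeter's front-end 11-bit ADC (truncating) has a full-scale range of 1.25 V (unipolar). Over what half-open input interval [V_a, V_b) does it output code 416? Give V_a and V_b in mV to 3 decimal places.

LSB = 1.25/2^11 = 0.610 mV.
V_a = V_low + 416·LSB = 0.253906 V; V_b = V_low + 417·LSB = 0.254517 V.

[253.906 mV, 254.517 mV)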